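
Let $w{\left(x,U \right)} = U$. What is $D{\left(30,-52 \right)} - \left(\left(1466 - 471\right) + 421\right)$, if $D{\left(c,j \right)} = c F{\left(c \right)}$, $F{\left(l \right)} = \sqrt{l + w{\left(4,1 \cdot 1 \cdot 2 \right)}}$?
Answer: $-1416 + 120 \sqrt{2} \approx -1246.3$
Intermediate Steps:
$F{\left(l \right)} = \sqrt{2 + l}$ ($F{\left(l \right)} = \sqrt{l + 1 \cdot 1 \cdot 2} = \sqrt{l + 1 \cdot 2} = \sqrt{l + 2} = \sqrt{2 + l}$)
$D{\left(c,j \right)} = c \sqrt{2 + c}$
$D{\left(30,-52 \right)} - \left(\left(1466 - 471\right) + 421\right) = 30 \sqrt{2 + 30} - \left(\left(1466 - 471\right) + 421\right) = 30 \sqrt{32} - \left(995 + 421\right) = 30 \cdot 4 \sqrt{2} - 1416 = 120 \sqrt{2} - 1416 = -1416 + 120 \sqrt{2}$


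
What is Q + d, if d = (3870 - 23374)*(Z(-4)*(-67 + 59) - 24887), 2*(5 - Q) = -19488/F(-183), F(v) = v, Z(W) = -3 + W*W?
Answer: 29732889361/61 ≈ 4.8742e+8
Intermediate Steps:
Z(W) = -3 + W**2
Q = -2943/61 (Q = 5 - (-9744)/(-183) = 5 - (-9744)*(-1)/183 = 5 - 1/2*6496/61 = 5 - 3248/61 = -2943/61 ≈ -48.246)
d = 487424464 (d = (3870 - 23374)*((-3 + (-4)**2)*(-67 + 59) - 24887) = -19504*((-3 + 16)*(-8) - 24887) = -19504*(13*(-8) - 24887) = -19504*(-104 - 24887) = -19504*(-24991) = 487424464)
Q + d = -2943/61 + 487424464 = 29732889361/61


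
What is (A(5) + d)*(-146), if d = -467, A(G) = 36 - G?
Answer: 63656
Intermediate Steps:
(A(5) + d)*(-146) = ((36 - 1*5) - 467)*(-146) = ((36 - 5) - 467)*(-146) = (31 - 467)*(-146) = -436*(-146) = 63656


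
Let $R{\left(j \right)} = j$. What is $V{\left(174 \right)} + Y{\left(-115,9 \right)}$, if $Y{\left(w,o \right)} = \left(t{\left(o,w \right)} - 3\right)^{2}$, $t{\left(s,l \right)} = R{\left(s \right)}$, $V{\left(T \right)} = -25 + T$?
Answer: $185$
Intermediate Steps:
$t{\left(s,l \right)} = s$
$Y{\left(w,o \right)} = \left(-3 + o\right)^{2}$ ($Y{\left(w,o \right)} = \left(o - 3\right)^{2} = \left(-3 + o\right)^{2}$)
$V{\left(174 \right)} + Y{\left(-115,9 \right)} = \left(-25 + 174\right) + \left(-3 + 9\right)^{2} = 149 + 6^{2} = 149 + 36 = 185$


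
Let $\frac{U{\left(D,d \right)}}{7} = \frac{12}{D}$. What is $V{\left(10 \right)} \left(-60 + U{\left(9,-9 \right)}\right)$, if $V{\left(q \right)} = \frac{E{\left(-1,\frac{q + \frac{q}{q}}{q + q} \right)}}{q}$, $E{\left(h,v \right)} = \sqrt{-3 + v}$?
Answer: $- \frac{266 i \sqrt{5}}{75} \approx - 7.9306 i$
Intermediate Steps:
$U{\left(D,d \right)} = \frac{84}{D}$ ($U{\left(D,d \right)} = 7 \frac{12}{D} = \frac{84}{D}$)
$V{\left(q \right)} = \frac{\sqrt{-3 + \frac{1 + q}{2 q}}}{q}$ ($V{\left(q \right)} = \frac{\sqrt{-3 + \frac{q + \frac{q}{q}}{q + q}}}{q} = \frac{\sqrt{-3 + \frac{q + 1}{2 q}}}{q} = \frac{\sqrt{-3 + \left(1 + q\right) \frac{1}{2 q}}}{q} = \frac{\sqrt{-3 + \frac{1 + q}{2 q}}}{q}$)
$V{\left(10 \right)} \left(-60 + U{\left(9,-9 \right)}\right) = \frac{\sqrt{-10 + \frac{2}{10}}}{2 \cdot 10} \left(-60 + \frac{84}{9}\right) = \frac{1}{2} \cdot \frac{1}{10} \sqrt{-10 + 2 \cdot \frac{1}{10}} \left(-60 + 84 \cdot \frac{1}{9}\right) = \frac{1}{2} \cdot \frac{1}{10} \sqrt{-10 + \frac{1}{5}} \left(-60 + \frac{28}{3}\right) = \frac{1}{2} \cdot \frac{1}{10} \sqrt{- \frac{49}{5}} \left(- \frac{152}{3}\right) = \frac{1}{2} \cdot \frac{1}{10} \frac{7 i \sqrt{5}}{5} \left(- \frac{152}{3}\right) = \frac{7 i \sqrt{5}}{100} \left(- \frac{152}{3}\right) = - \frac{266 i \sqrt{5}}{75}$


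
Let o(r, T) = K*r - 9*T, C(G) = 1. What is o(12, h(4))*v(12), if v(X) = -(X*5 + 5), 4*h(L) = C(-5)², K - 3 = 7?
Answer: -30615/4 ≈ -7653.8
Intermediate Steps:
K = 10 (K = 3 + 7 = 10)
h(L) = ¼ (h(L) = (¼)*1² = (¼)*1 = ¼)
o(r, T) = -9*T + 10*r (o(r, T) = 10*r - 9*T = -9*T + 10*r)
v(X) = -5 - 5*X (v(X) = -(5*X + 5) = -(5 + 5*X) = -5 - 5*X)
o(12, h(4))*v(12) = (-9*¼ + 10*12)*(-5 - 5*12) = (-9/4 + 120)*(-5 - 60) = (471/4)*(-65) = -30615/4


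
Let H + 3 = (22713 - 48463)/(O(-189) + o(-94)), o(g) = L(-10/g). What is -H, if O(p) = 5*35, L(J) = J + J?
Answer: 246991/1647 ≈ 149.96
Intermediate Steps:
L(J) = 2*J
o(g) = -20/g (o(g) = 2*(-10/g) = -20/g)
O(p) = 175
H = -246991/1647 (H = -3 + (22713 - 48463)/(175 - 20/(-94)) = -3 - 25750/(175 - 20*(-1/94)) = -3 - 25750/(175 + 10/47) = -3 - 25750/8235/47 = -3 - 25750*47/8235 = -3 - 242050/1647 = -246991/1647 ≈ -149.96)
-H = -1*(-246991/1647) = 246991/1647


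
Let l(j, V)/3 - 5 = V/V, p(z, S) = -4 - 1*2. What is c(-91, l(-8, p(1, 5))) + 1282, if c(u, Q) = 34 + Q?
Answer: 1334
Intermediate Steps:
p(z, S) = -6 (p(z, S) = -4 - 2 = -6)
l(j, V) = 18 (l(j, V) = 15 + 3*(V/V) = 15 + 3*1 = 15 + 3 = 18)
c(-91, l(-8, p(1, 5))) + 1282 = (34 + 18) + 1282 = 52 + 1282 = 1334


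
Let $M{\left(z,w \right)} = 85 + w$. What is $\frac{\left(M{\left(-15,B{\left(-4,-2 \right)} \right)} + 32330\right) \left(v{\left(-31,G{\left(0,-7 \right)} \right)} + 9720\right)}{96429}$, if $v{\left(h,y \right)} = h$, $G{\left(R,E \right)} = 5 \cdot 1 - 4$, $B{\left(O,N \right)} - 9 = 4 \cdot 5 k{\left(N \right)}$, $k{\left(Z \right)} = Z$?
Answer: $\frac{313768576}{96429} \approx 3253.9$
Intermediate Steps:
$B{\left(O,N \right)} = 9 + 20 N$ ($B{\left(O,N \right)} = 9 + 4 \cdot 5 N = 9 + 20 N$)
$G{\left(R,E \right)} = 1$ ($G{\left(R,E \right)} = 5 - 4 = 1$)
$\frac{\left(M{\left(-15,B{\left(-4,-2 \right)} \right)} + 32330\right) \left(v{\left(-31,G{\left(0,-7 \right)} \right)} + 9720\right)}{96429} = \frac{\left(\left(85 + \left(9 + 20 \left(-2\right)\right)\right) + 32330\right) \left(-31 + 9720\right)}{96429} = \left(\left(85 + \left(9 - 40\right)\right) + 32330\right) 9689 \cdot \frac{1}{96429} = \left(\left(85 - 31\right) + 32330\right) 9689 \cdot \frac{1}{96429} = \left(54 + 32330\right) 9689 \cdot \frac{1}{96429} = 32384 \cdot 9689 \cdot \frac{1}{96429} = 313768576 \cdot \frac{1}{96429} = \frac{313768576}{96429}$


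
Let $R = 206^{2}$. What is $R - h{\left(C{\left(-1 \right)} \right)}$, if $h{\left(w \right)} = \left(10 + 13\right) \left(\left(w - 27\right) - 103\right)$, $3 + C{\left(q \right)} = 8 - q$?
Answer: $45288$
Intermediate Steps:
$C{\left(q \right)} = 5 - q$ ($C{\left(q \right)} = -3 - \left(-8 + q\right) = 5 - q$)
$h{\left(w \right)} = -2990 + 23 w$ ($h{\left(w \right)} = 23 \left(\left(w - 27\right) - 103\right) = 23 \left(\left(-27 + w\right) - 103\right) = 23 \left(-130 + w\right) = -2990 + 23 w$)
$R = 42436$
$R - h{\left(C{\left(-1 \right)} \right)} = 42436 - \left(-2990 + 23 \left(5 - -1\right)\right) = 42436 - \left(-2990 + 23 \left(5 + 1\right)\right) = 42436 - \left(-2990 + 23 \cdot 6\right) = 42436 - \left(-2990 + 138\right) = 42436 - -2852 = 42436 + 2852 = 45288$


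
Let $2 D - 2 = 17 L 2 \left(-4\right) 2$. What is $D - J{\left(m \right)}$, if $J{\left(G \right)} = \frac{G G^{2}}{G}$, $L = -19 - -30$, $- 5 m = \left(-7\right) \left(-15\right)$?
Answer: $-1936$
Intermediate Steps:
$m = -21$ ($m = - \frac{\left(-7\right) \left(-15\right)}{5} = \left(- \frac{1}{5}\right) 105 = -21$)
$L = 11$ ($L = -19 + 30 = 11$)
$J{\left(G \right)} = G^{2}$ ($J{\left(G \right)} = \frac{G^{3}}{G} = G^{2}$)
$D = -1495$ ($D = 1 + \frac{17 \cdot 11 \cdot 2 \left(-4\right) 2}{2} = 1 + \frac{187 \left(\left(-8\right) 2\right)}{2} = 1 + \frac{187 \left(-16\right)}{2} = 1 + \frac{1}{2} \left(-2992\right) = 1 - 1496 = -1495$)
$D - J{\left(m \right)} = -1495 - \left(-21\right)^{2} = -1495 - 441 = -1936$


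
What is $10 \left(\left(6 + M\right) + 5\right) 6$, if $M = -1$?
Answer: $600$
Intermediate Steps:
$10 \left(\left(6 + M\right) + 5\right) 6 = 10 \left(\left(6 - 1\right) + 5\right) 6 = 10 \left(5 + 5\right) 6 = 10 \cdot 10 \cdot 6 = 100 \cdot 6 = 600$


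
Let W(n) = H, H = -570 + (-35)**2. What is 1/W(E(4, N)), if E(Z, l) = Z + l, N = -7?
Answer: 1/655 ≈ 0.0015267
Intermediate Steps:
H = 655 (H = -570 + 1225 = 655)
W(n) = 655
1/W(E(4, N)) = 1/655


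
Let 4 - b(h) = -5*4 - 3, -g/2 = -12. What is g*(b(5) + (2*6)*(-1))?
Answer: 360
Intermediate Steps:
g = 24 (g = -2*(-12) = 24)
b(h) = 27 (b(h) = 4 - (-5*4 - 3) = 4 - (-20 - 3) = 4 - 1*(-23) = 4 + 23 = 27)
g*(b(5) + (2*6)*(-1)) = 24*(27 + (2*6)*(-1)) = 24*(27 + 12*(-1)) = 24*(27 - 12) = 24*15 = 360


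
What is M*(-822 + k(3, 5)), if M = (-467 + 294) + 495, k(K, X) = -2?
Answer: -265328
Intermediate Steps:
M = 322 (M = -173 + 495 = 322)
M*(-822 + k(3, 5)) = 322*(-822 - 2) = 322*(-824) = -265328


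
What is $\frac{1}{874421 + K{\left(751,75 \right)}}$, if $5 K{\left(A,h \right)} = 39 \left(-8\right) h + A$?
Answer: $\frac{5}{4349456} \approx 1.1496 \cdot 10^{-6}$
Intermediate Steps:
$K{\left(A,h \right)} = - \frac{312 h}{5} + \frac{A}{5}$ ($K{\left(A,h \right)} = \frac{39 \left(-8\right) h + A}{5} = \frac{- 312 h + A}{5} = \frac{A - 312 h}{5} = - \frac{312 h}{5} + \frac{A}{5}$)
$\frac{1}{874421 + K{\left(751,75 \right)}} = \frac{1}{874421 + \left(\left(- \frac{312}{5}\right) 75 + \frac{1}{5} \cdot 751\right)} = \frac{1}{874421 + \left(-4680 + \frac{751}{5}\right)} = \frac{1}{874421 - \frac{22649}{5}} = \frac{1}{\frac{4349456}{5}} = \frac{5}{4349456}$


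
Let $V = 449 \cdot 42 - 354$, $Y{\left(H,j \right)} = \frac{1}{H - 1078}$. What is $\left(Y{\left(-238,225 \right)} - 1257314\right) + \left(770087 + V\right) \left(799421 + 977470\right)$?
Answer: $\frac{1844030515139371}{1316} \approx 1.4012 \cdot 10^{12}$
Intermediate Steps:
$Y{\left(H,j \right)} = \frac{1}{-1078 + H}$
$V = 18504$ ($V = 18858 - 354 = 18504$)
$\left(Y{\left(-238,225 \right)} - 1257314\right) + \left(770087 + V\right) \left(799421 + 977470\right) = \left(\frac{1}{-1078 - 238} - 1257314\right) + \left(770087 + 18504\right) \left(799421 + 977470\right) = \left(\frac{1}{-1316} - 1257314\right) + 788591 \cdot 1776891 = \left(- \frac{1}{1316} - 1257314\right) + 1401240250581 = - \frac{1654625225}{1316} + 1401240250581 = \frac{1844030515139371}{1316}$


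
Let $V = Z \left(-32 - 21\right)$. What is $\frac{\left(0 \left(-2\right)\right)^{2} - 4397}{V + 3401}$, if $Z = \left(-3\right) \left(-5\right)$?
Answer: $- \frac{4397}{2606} \approx -1.6873$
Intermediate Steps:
$Z = 15$
$V = -795$ ($V = 15 \left(-32 - 21\right) = 15 \left(-53\right) = -795$)
$\frac{\left(0 \left(-2\right)\right)^{2} - 4397}{V + 3401} = \frac{\left(0 \left(-2\right)\right)^{2} - 4397}{-795 + 3401} = \frac{0^{2} - 4397}{2606} = \left(0 - 4397\right) \frac{1}{2606} = \left(-4397\right) \frac{1}{2606} = - \frac{4397}{2606}$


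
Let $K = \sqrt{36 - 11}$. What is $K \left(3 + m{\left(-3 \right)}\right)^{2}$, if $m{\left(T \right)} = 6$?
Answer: $405$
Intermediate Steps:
$K = 5$ ($K = \sqrt{25} = 5$)
$K \left(3 + m{\left(-3 \right)}\right)^{2} = 5 \left(3 + 6\right)^{2} = 5 \cdot 9^{2} = 5 \cdot 81 = 405$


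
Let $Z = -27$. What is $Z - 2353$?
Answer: $-2380$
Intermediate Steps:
$Z - 2353 = -27 - 2353 = -2380$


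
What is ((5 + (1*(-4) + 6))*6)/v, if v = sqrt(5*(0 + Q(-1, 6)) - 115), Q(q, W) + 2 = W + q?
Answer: -21*I/5 ≈ -4.2*I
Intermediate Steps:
Q(q, W) = -2 + W + q (Q(q, W) = -2 + (W + q) = -2 + W + q)
v = 10*I (v = sqrt(5*(0 + (-2 + 6 - 1)) - 115) = sqrt(5*(0 + 3) - 115) = sqrt(5*3 - 115) = sqrt(15 - 115) = sqrt(-100) = 10*I ≈ 10.0*I)
((5 + (1*(-4) + 6))*6)/v = ((5 + (1*(-4) + 6))*6)/((10*I)) = ((5 + (-4 + 6))*6)*(-I/10) = ((5 + 2)*6)*(-I/10) = (7*6)*(-I/10) = 42*(-I/10) = -21*I/5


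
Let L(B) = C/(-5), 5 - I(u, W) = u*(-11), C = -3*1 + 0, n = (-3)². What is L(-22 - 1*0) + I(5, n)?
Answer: 303/5 ≈ 60.600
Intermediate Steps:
n = 9
C = -3 (C = -3 + 0 = -3)
I(u, W) = 5 + 11*u (I(u, W) = 5 - u*(-11) = 5 - (-11)*u = 5 + 11*u)
L(B) = ⅗ (L(B) = -3/(-5) = -3*(-⅕) = ⅗)
L(-22 - 1*0) + I(5, n) = ⅗ + (5 + 11*5) = ⅗ + (5 + 55) = ⅗ + 60 = 303/5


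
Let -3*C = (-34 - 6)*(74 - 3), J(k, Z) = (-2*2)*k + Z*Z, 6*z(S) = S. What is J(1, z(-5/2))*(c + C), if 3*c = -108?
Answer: -376333/108 ≈ -3484.6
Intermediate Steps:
z(S) = S/6
J(k, Z) = Z² - 4*k (J(k, Z) = -4*k + Z² = Z² - 4*k)
C = 2840/3 (C = -(-34 - 6)*(74 - 3)/3 = -(-40)*71/3 = -⅓*(-2840) = 2840/3 ≈ 946.67)
c = -36 (c = (⅓)*(-108) = -36)
J(1, z(-5/2))*(c + C) = (((-5/2)/6)² - 4*1)*(-36 + 2840/3) = (((-5*½)/6)² - 4)*(2732/3) = (((⅙)*(-5/2))² - 4)*(2732/3) = ((-5/12)² - 4)*(2732/3) = (25/144 - 4)*(2732/3) = -551/144*2732/3 = -376333/108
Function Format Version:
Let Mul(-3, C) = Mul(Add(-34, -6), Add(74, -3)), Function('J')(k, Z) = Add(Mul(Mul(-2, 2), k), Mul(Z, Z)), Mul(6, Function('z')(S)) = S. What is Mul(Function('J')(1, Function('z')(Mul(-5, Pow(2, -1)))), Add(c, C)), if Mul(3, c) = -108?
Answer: Rational(-376333, 108) ≈ -3484.6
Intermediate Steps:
Function('z')(S) = Mul(Rational(1, 6), S)
Function('J')(k, Z) = Add(Pow(Z, 2), Mul(-4, k)) (Function('J')(k, Z) = Add(Mul(-4, k), Pow(Z, 2)) = Add(Pow(Z, 2), Mul(-4, k)))
C = Rational(2840, 3) (C = Mul(Rational(-1, 3), Mul(Add(-34, -6), Add(74, -3))) = Mul(Rational(-1, 3), Mul(-40, 71)) = Mul(Rational(-1, 3), -2840) = Rational(2840, 3) ≈ 946.67)
c = -36 (c = Mul(Rational(1, 3), -108) = -36)
Mul(Function('J')(1, Function('z')(Mul(-5, Pow(2, -1)))), Add(c, C)) = Mul(Add(Pow(Mul(Rational(1, 6), Mul(-5, Pow(2, -1))), 2), Mul(-4, 1)), Add(-36, Rational(2840, 3))) = Mul(Add(Pow(Mul(Rational(1, 6), Mul(-5, Rational(1, 2))), 2), -4), Rational(2732, 3)) = Mul(Add(Pow(Mul(Rational(1, 6), Rational(-5, 2)), 2), -4), Rational(2732, 3)) = Mul(Add(Pow(Rational(-5, 12), 2), -4), Rational(2732, 3)) = Mul(Add(Rational(25, 144), -4), Rational(2732, 3)) = Mul(Rational(-551, 144), Rational(2732, 3)) = Rational(-376333, 108)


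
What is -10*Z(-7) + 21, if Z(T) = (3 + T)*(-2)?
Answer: -59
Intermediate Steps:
Z(T) = -6 - 2*T
-10*Z(-7) + 21 = -10*(-6 - 2*(-7)) + 21 = -10*(-6 + 14) + 21 = -10*8 + 21 = -80 + 21 = -59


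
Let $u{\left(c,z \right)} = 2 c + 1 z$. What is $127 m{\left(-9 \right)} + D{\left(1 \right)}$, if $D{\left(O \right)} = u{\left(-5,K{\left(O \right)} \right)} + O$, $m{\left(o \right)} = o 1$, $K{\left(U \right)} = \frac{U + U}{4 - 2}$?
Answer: $-1151$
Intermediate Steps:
$K{\left(U \right)} = U$ ($K{\left(U \right)} = \frac{2 U}{2} = 2 U \frac{1}{2} = U$)
$u{\left(c,z \right)} = z + 2 c$ ($u{\left(c,z \right)} = 2 c + z = z + 2 c$)
$m{\left(o \right)} = o$
$D{\left(O \right)} = -10 + 2 O$ ($D{\left(O \right)} = \left(O + 2 \left(-5\right)\right) + O = \left(O - 10\right) + O = \left(-10 + O\right) + O = -10 + 2 O$)
$127 m{\left(-9 \right)} + D{\left(1 \right)} = 127 \left(-9\right) + \left(-10 + 2 \cdot 1\right) = -1143 + \left(-10 + 2\right) = -1143 - 8 = -1151$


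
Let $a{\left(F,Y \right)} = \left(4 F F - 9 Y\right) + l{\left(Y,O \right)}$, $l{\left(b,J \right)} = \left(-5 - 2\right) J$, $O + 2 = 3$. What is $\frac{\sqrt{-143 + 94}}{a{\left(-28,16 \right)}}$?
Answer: $\frac{7 i}{2985} \approx 0.0023451 i$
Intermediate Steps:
$O = 1$ ($O = -2 + 3 = 1$)
$l{\left(b,J \right)} = - 7 J$
$a{\left(F,Y \right)} = -7 - 9 Y + 4 F^{2}$ ($a{\left(F,Y \right)} = \left(4 F F - 9 Y\right) - 7 = \left(4 F^{2} - 9 Y\right) - 7 = \left(- 9 Y + 4 F^{2}\right) - 7 = -7 - 9 Y + 4 F^{2}$)
$\frac{\sqrt{-143 + 94}}{a{\left(-28,16 \right)}} = \frac{\sqrt{-143 + 94}}{-7 - 144 + 4 \left(-28\right)^{2}} = \frac{\sqrt{-49}}{-7 - 144 + 4 \cdot 784} = \frac{7 i}{-7 - 144 + 3136} = \frac{7 i}{2985}$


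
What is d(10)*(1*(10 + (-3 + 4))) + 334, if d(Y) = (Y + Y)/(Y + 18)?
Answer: 2393/7 ≈ 341.86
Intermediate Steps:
d(Y) = 2*Y/(18 + Y) (d(Y) = (2*Y)/(18 + Y) = 2*Y/(18 + Y))
d(10)*(1*(10 + (-3 + 4))) + 334 = (2*10/(18 + 10))*(1*(10 + (-3 + 4))) + 334 = (2*10/28)*(1*(10 + 1)) + 334 = (2*10*(1/28))*(1*11) + 334 = (5/7)*11 + 334 = 55/7 + 334 = 2393/7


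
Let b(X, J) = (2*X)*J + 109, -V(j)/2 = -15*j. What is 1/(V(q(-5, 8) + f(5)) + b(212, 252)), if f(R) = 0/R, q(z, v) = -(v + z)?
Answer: 1/106867 ≈ 9.3574e-6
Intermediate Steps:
q(z, v) = -v - z
f(R) = 0
V(j) = 30*j (V(j) = -(-30)*j = 30*j)
b(X, J) = 109 + 2*J*X (b(X, J) = 2*J*X + 109 = 109 + 2*J*X)
1/(V(q(-5, 8) + f(5)) + b(212, 252)) = 1/(30*((-1*8 - 1*(-5)) + 0) + (109 + 2*252*212)) = 1/(30*((-8 + 5) + 0) + (109 + 106848)) = 1/(30*(-3 + 0) + 106957) = 1/(30*(-3) + 106957) = 1/(-90 + 106957) = 1/106867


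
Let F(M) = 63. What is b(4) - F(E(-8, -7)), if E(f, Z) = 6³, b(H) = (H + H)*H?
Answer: -31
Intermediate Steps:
b(H) = 2*H² (b(H) = (2*H)*H = 2*H²)
E(f, Z) = 216
b(4) - F(E(-8, -7)) = 2*4² - 1*63 = 2*16 - 63 = 32 - 63 = -31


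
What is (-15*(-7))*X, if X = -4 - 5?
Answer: -945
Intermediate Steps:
X = -9
(-15*(-7))*X = -15*(-7)*(-9) = 105*(-9) = -945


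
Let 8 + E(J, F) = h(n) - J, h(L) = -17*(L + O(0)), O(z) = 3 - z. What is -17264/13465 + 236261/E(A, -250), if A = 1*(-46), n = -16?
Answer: 3176782989/3487435 ≈ 910.92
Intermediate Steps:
h(L) = -51 - 17*L (h(L) = -17*(L + (3 - 1*0)) = -17*(L + (3 + 0)) = -17*(L + 3) = -17*(3 + L) = -51 - 17*L)
A = -46
E(J, F) = 213 - J (E(J, F) = -8 + ((-51 - 17*(-16)) - J) = -8 + ((-51 + 272) - J) = -8 + (221 - J) = 213 - J)
-17264/13465 + 236261/E(A, -250) = -17264/13465 + 236261/(213 - 1*(-46)) = -17264*1/13465 + 236261/(213 + 46) = -17264/13465 + 236261/259 = 3176782989/3487435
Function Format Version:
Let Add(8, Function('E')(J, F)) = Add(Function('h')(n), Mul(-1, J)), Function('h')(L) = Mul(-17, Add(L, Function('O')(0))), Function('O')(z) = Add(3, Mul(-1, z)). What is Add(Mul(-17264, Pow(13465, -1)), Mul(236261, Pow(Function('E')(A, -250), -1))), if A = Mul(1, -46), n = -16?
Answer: Rational(3176782989, 3487435) ≈ 910.92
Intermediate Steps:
Function('h')(L) = Add(-51, Mul(-17, L)) (Function('h')(L) = Mul(-17, Add(L, Add(3, Mul(-1, 0)))) = Mul(-17, Add(L, Add(3, 0))) = Mul(-17, Add(L, 3)) = Mul(-17, Add(3, L)) = Add(-51, Mul(-17, L)))
A = -46
Function('E')(J, F) = Add(213, Mul(-1, J)) (Function('E')(J, F) = Add(-8, Add(Add(-51, Mul(-17, -16)), Mul(-1, J))) = Add(-8, Add(Add(-51, 272), Mul(-1, J))) = Add(-8, Add(221, Mul(-1, J))) = Add(213, Mul(-1, J)))
Add(Mul(-17264, Pow(13465, -1)), Mul(236261, Pow(Function('E')(A, -250), -1))) = Add(Mul(-17264, Pow(13465, -1)), Mul(236261, Pow(Add(213, Mul(-1, -46)), -1))) = Add(Mul(-17264, Rational(1, 13465)), Mul(236261, Pow(Add(213, 46), -1))) = Add(Rational(-17264, 13465), Mul(236261, Pow(259, -1))) = Add(Rational(-17264, 13465), Mul(236261, Rational(1, 259))) = Add(Rational(-17264, 13465), Rational(236261, 259)) = Rational(3176782989, 3487435)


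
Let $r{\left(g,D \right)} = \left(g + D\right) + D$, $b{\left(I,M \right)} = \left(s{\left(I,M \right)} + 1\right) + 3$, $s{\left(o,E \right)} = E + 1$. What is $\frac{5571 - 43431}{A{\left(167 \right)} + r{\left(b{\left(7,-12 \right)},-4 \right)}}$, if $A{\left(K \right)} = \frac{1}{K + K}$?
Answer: $\frac{12645240}{5009} \approx 2524.5$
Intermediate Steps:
$s{\left(o,E \right)} = 1 + E$
$b{\left(I,M \right)} = 5 + M$ ($b{\left(I,M \right)} = \left(\left(1 + M\right) + 1\right) + 3 = \left(2 + M\right) + 3 = 5 + M$)
$A{\left(K \right)} = \frac{1}{2 K}$
$r{\left(g,D \right)} = g + 2 D$ ($r{\left(g,D \right)} = \left(D + g\right) + D = g + 2 D$)
$\frac{5571 - 43431}{A{\left(167 \right)} + r{\left(b{\left(7,-12 \right)},-4 \right)}} = \frac{5571 - 43431}{\frac{1}{2 \cdot 167} + \left(\left(5 - 12\right) + 2 \left(-4\right)\right)} = - \frac{37860}{\frac{1}{2} \cdot \frac{1}{167} - 15} = - \frac{37860}{\frac{1}{334} - 15} = - \frac{37860}{- \frac{5009}{334}} = \left(-37860\right) \left(- \frac{334}{5009}\right) = \frac{12645240}{5009}$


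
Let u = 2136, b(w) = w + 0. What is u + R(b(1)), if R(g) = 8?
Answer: 2144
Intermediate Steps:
b(w) = w
u + R(b(1)) = 2136 + 8 = 2144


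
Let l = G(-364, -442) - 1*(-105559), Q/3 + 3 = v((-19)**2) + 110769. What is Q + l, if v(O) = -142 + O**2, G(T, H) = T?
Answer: 828030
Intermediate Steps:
Q = 722835 (Q = -9 + 3*((-142 + ((-19)**2)**2) + 110769) = -9 + 3*((-142 + 361**2) + 110769) = -9 + 3*((-142 + 130321) + 110769) = -9 + 3*(130179 + 110769) = -9 + 3*240948 = -9 + 722844 = 722835)
l = 105195 (l = -364 - 1*(-105559) = -364 + 105559 = 105195)
Q + l = 722835 + 105195 = 828030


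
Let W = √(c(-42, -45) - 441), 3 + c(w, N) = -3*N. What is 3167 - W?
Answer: 3167 - I*√309 ≈ 3167.0 - 17.578*I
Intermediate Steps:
c(w, N) = -3 - 3*N
W = I*√309 (W = √((-3 - 3*(-45)) - 441) = √((-3 + 135) - 441) = √(132 - 441) = √(-309) = I*√309 ≈ 17.578*I)
3167 - W = 3167 - I*√309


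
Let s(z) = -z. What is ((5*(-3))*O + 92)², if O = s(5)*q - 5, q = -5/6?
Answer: 43681/4 ≈ 10920.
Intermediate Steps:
q = -⅚ (q = -5*⅙ = -⅚ ≈ -0.83333)
O = -⅚ (O = -1*5*(-⅚) - 5 = -5*(-⅚) - 5 = 25/6 - 5 = -⅚ ≈ -0.83333)
((5*(-3))*O + 92)² = ((5*(-3))*(-⅚) + 92)² = (-15*(-⅚) + 92)² = (25/2 + 92)² = (209/2)² = 43681/4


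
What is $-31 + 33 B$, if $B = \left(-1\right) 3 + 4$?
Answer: $2$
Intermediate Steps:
$B = 1$ ($B = -3 + 4 = 1$)
$-31 + 33 B = -31 + 33 \cdot 1 = -31 + 33 = 2$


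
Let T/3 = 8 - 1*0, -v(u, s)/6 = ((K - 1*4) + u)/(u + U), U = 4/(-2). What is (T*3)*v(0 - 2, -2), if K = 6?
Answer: 0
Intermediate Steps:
U = -2 (U = 4*(-1/2) = -2)
v(u, s) = -6*(2 + u)/(-2 + u) (v(u, s) = -6*((6 - 1*4) + u)/(u - 2) = -6*((6 - 4) + u)/(-2 + u) = -6*(2 + u)/(-2 + u))
T = 24 (T = 3*(8 - 1*0) = 3*(8 + 0) = 3*8 = 24)
(T*3)*v(0 - 2, -2) = (24*3)*(6*(-2 - (0 - 2))/(-2 + (0 - 2))) = 72*(6*(-2 - 1*(-2))/(-2 - 2)) = 72*(6*(-2 + 2)/(-4)) = 72*(6*(-1/4)*0) = 72*0 = 0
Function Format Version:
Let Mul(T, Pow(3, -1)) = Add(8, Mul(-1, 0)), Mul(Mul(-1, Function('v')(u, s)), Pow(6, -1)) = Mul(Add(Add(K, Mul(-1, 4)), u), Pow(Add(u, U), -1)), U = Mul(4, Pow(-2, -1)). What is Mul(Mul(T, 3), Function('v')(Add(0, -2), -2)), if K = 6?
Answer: 0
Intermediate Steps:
U = -2 (U = Mul(4, Rational(-1, 2)) = -2)
Function('v')(u, s) = Mul(-6, Pow(Add(-2, u), -1), Add(2, u)) (Function('v')(u, s) = Mul(-6, Mul(Add(Add(6, Mul(-1, 4)), u), Pow(Add(u, -2), -1))) = Mul(-6, Mul(Add(Add(6, -4), u), Pow(Add(-2, u), -1))) = Mul(-6, Mul(Add(2, u), Pow(Add(-2, u), -1))) = Mul(-6, Mul(Pow(Add(-2, u), -1), Add(2, u))) = Mul(-6, Pow(Add(-2, u), -1), Add(2, u)))
T = 24 (T = Mul(3, Add(8, Mul(-1, 0))) = Mul(3, Add(8, 0)) = Mul(3, 8) = 24)
Mul(Mul(T, 3), Function('v')(Add(0, -2), -2)) = Mul(Mul(24, 3), Mul(6, Pow(Add(-2, Add(0, -2)), -1), Add(-2, Mul(-1, Add(0, -2))))) = Mul(72, Mul(6, Pow(Add(-2, -2), -1), Add(-2, Mul(-1, -2)))) = Mul(72, Mul(6, Pow(-4, -1), Add(-2, 2))) = Mul(72, Mul(6, Rational(-1, 4), 0)) = Mul(72, 0) = 0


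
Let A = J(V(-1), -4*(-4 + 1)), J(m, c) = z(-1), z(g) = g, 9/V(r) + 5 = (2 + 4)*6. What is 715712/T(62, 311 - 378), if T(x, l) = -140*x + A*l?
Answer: -715712/8613 ≈ -83.097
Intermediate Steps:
V(r) = 9/31 (V(r) = 9/(-5 + (2 + 4)*6) = 9/(-5 + 6*6) = 9/(-5 + 36) = 9/31)
J(m, c) = -1
A = -1
T(x, l) = -l - 140*x (T(x, l) = -140*x - l = -l - 140*x)
715712/T(62, 311 - 378) = 715712/(-(311 - 378) - 140*62) = 715712/(-1*(-67) - 8680) = 715712/(67 - 8680) = 715712/(-8613) = 715712*(-1/8613) = -715712/8613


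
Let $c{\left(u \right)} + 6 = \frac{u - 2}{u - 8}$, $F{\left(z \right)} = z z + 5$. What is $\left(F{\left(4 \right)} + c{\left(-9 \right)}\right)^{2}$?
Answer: $\frac{70756}{289} \approx 244.83$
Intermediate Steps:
$F{\left(z \right)} = 5 + z^{2}$ ($F{\left(z \right)} = z^{2} + 5 = 5 + z^{2}$)
$c{\left(u \right)} = -6 + \frac{-2 + u}{-8 + u}$ ($c{\left(u \right)} = -6 + \frac{u - 2}{u - 8} = -6 + \frac{-2 + u}{-8 + u}$)
$\left(F{\left(4 \right)} + c{\left(-9 \right)}\right)^{2} = \left(\left(5 + 4^{2}\right) + \frac{46 - -45}{-8 - 9}\right)^{2} = \left(\left(5 + 16\right) + \frac{46 + 45}{-17}\right)^{2} = \left(21 - \frac{91}{17}\right)^{2} = \left(\frac{266}{17}\right)^{2} = \frac{70756}{289}$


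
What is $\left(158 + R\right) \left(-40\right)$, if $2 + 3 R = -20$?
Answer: $- \frac{18080}{3} \approx -6026.7$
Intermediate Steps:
$R = - \frac{22}{3}$ ($R = - \frac{2}{3} + \frac{1}{3} \left(-20\right) = - \frac{2}{3} - \frac{20}{3} = - \frac{22}{3} \approx -7.3333$)
$\left(158 + R\right) \left(-40\right) = \left(158 - \frac{22}{3}\right) \left(-40\right) = \frac{452}{3} \left(-40\right) = - \frac{18080}{3}$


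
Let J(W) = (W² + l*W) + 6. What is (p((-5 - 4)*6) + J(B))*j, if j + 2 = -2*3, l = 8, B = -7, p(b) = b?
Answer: 440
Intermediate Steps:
J(W) = 6 + W² + 8*W (J(W) = (W² + 8*W) + 6 = 6 + W² + 8*W)
j = -8 (j = -2 - 2*3 = -2 - 6 = -8)
(p((-5 - 4)*6) + J(B))*j = ((-5 - 4)*6 + (6 + (-7)² + 8*(-7)))*(-8) = (-9*6 + (6 + 49 - 56))*(-8) = (-54 - 1)*(-8) = -55*(-8) = 440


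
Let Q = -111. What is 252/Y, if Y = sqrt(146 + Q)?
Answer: 36*sqrt(35)/5 ≈ 42.596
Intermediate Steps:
Y = sqrt(35) (Y = sqrt(146 - 111) = sqrt(35) ≈ 5.9161)
252/Y = 252/(sqrt(35)) = 252*(sqrt(35)/35) = 36*sqrt(35)/5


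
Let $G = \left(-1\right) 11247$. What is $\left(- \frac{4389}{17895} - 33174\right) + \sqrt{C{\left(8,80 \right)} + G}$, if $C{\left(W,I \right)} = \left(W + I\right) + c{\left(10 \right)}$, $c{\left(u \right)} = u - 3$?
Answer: $- \frac{197884373}{5965} + 4 i \sqrt{697} \approx -33174.0 + 105.6 i$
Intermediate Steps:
$c{\left(u \right)} = -3 + u$
$C{\left(W,I \right)} = 7 + I + W$ ($C{\left(W,I \right)} = \left(W + I\right) + \left(-3 + 10\right) = \left(I + W\right) + 7 = 7 + I + W$)
$G = -11247$
$\left(- \frac{4389}{17895} - 33174\right) + \sqrt{C{\left(8,80 \right)} + G} = \left(- \frac{4389}{17895} - 33174\right) + \sqrt{\left(7 + 80 + 8\right) - 11247} = \left(\left(-4389\right) \frac{1}{17895} - 33174\right) + \sqrt{95 - 11247} = \left(- \frac{1463}{5965} - 33174\right) + \sqrt{-11152} = - \frac{197884373}{5965} + 4 i \sqrt{697}$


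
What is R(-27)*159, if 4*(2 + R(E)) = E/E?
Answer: -1113/4 ≈ -278.25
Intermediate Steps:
R(E) = -7/4 (R(E) = -2 + (E/E)/4 = -2 + (¼)*1 = -2 + ¼ = -7/4)
R(-27)*159 = -7/4*159 = -1113/4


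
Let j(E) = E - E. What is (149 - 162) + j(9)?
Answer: -13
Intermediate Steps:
j(E) = 0
(149 - 162) + j(9) = (149 - 162) + 0 = -13 + 0 = -13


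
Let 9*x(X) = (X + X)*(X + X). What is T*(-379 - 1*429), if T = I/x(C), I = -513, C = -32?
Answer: 466317/512 ≈ 910.78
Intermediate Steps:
x(X) = 4*X²/9 (x(X) = ((X + X)*(X + X))/9 = ((2*X)*(2*X))/9 = (4*X²)/9 = 4*X²/9)
T = -4617/4096 (T = -513/((4/9)*(-32)²) = -513/((4/9)*1024) = -513/4096/9 = -513*9/4096 = -4617/4096 ≈ -1.1272)
T*(-379 - 1*429) = -4617*(-379 - 1*429)/4096 = -4617*(-379 - 429)/4096 = -4617/4096*(-808) = 466317/512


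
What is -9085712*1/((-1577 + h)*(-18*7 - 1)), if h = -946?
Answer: -9085712/320421 ≈ -28.356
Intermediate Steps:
-9085712*1/((-1577 + h)*(-18*7 - 1)) = -9085712*1/((-1577 - 946)*(-18*7 - 1)) = -9085712*(-1/(2523*(-126 - 1))) = -9085712/((-2523*(-127))) = -9085712/320421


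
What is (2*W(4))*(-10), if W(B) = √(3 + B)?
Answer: -20*√7 ≈ -52.915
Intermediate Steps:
(2*W(4))*(-10) = (2*√(3 + 4))*(-10) = (2*√7)*(-10) = -20*√7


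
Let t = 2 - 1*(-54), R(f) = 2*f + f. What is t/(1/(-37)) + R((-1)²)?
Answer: -2069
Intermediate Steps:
R(f) = 3*f
t = 56 (t = 2 + 54 = 56)
t/(1/(-37)) + R((-1)²) = 56/1/(-37) + 3*(-1)² = 56/(-1/37) + 3*1 = -37*56 + 3 = -2072 + 3 = -2069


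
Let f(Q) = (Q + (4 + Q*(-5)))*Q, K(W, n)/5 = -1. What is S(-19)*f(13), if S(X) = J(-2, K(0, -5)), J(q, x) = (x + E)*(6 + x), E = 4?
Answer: 624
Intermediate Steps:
K(W, n) = -5 (K(W, n) = 5*(-1) = -5)
J(q, x) = (4 + x)*(6 + x) (J(q, x) = (x + 4)*(6 + x) = (4 + x)*(6 + x))
S(X) = -1 (S(X) = 24 + (-5)² + 10*(-5) = 24 + 25 - 50 = -1)
f(Q) = Q*(4 - 4*Q) (f(Q) = (Q + (4 - 5*Q))*Q = (4 - 4*Q)*Q = Q*(4 - 4*Q))
S(-19)*f(13) = -4*13*(1 - 1*13) = -4*13*(1 - 13) = -4*13*(-12) = -1*(-624) = 624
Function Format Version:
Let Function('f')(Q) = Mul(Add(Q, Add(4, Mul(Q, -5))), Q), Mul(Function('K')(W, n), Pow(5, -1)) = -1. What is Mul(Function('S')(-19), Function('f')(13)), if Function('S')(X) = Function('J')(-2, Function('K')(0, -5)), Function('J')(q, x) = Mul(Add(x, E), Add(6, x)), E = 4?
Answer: 624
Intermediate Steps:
Function('K')(W, n) = -5 (Function('K')(W, n) = Mul(5, -1) = -5)
Function('J')(q, x) = Mul(Add(4, x), Add(6, x)) (Function('J')(q, x) = Mul(Add(x, 4), Add(6, x)) = Mul(Add(4, x), Add(6, x)))
Function('S')(X) = -1 (Function('S')(X) = Add(24, Pow(-5, 2), Mul(10, -5)) = Add(24, 25, -50) = -1)
Function('f')(Q) = Mul(Q, Add(4, Mul(-4, Q))) (Function('f')(Q) = Mul(Add(Q, Add(4, Mul(-5, Q))), Q) = Mul(Add(4, Mul(-4, Q)), Q) = Mul(Q, Add(4, Mul(-4, Q))))
Mul(Function('S')(-19), Function('f')(13)) = Mul(-1, Mul(4, 13, Add(1, Mul(-1, 13)))) = Mul(-1, Mul(4, 13, Add(1, -13))) = Mul(-1, Mul(4, 13, -12)) = Mul(-1, -624) = 624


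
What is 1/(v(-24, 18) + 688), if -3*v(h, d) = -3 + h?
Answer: 1/697 ≈ 0.0014347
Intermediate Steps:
v(h, d) = 1 - h/3 (v(h, d) = -(-3 + h)/3 = 1 - h/3)
1/(v(-24, 18) + 688) = 1/((1 - ⅓*(-24)) + 688) = 1/((1 + 8) + 688) = 1/(9 + 688) = 1/697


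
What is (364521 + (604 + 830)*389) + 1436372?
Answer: 2358719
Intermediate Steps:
(364521 + (604 + 830)*389) + 1436372 = (364521 + 1434*389) + 1436372 = (364521 + 557826) + 1436372 = 922347 + 1436372 = 2358719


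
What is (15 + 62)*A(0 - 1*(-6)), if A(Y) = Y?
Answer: 462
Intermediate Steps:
(15 + 62)*A(0 - 1*(-6)) = (15 + 62)*(0 - 1*(-6)) = 77*(0 + 6) = 77*6 = 462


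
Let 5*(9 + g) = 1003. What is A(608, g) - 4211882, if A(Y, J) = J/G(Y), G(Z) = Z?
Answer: -6402060161/1520 ≈ -4.2119e+6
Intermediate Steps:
g = 958/5 (g = -9 + (⅕)*1003 = -9 + 1003/5 = 958/5 ≈ 191.60)
A(Y, J) = J/Y
A(608, g) - 4211882 = (958/5)/608 - 4211882 = (958/5)*(1/608) - 4211882 = 479/1520 - 4211882 = -6402060161/1520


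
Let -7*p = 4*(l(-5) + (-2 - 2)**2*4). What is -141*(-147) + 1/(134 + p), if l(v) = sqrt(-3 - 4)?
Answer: 4821475673/232618 + 7*I*sqrt(7)/116309 ≈ 20727.0 + 0.00015923*I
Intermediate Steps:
l(v) = I*sqrt(7) (l(v) = sqrt(-7) = I*sqrt(7))
p = -256/7 - 4*I*sqrt(7)/7 (p = -4*(I*sqrt(7) + (-2 - 2)**2*4)/7 = -4*(I*sqrt(7) + (-4)**2*4)/7 = -4*(I*sqrt(7) + 16*4)/7 = -4*(I*sqrt(7) + 64)/7 = -4*(64 + I*sqrt(7))/7 = -(256 + 4*I*sqrt(7))/7 = -256/7 - 4*I*sqrt(7)/7 ≈ -36.571 - 1.5119*I)
-141*(-147) + 1/(134 + p) = -141*(-147) + 1/(134 + (-256/7 - 4*I*sqrt(7)/7)) = 20727 + 1/(682/7 - 4*I*sqrt(7)/7)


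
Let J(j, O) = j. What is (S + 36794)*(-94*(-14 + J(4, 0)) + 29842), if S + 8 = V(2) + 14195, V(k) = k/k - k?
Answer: 1569266360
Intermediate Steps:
V(k) = 1 - k
S = 14186 (S = -8 + ((1 - 1*2) + 14195) = -8 + ((1 - 2) + 14195) = -8 + (-1 + 14195) = -8 + 14194 = 14186)
(S + 36794)*(-94*(-14 + J(4, 0)) + 29842) = (14186 + 36794)*(-94*(-14 + 4) + 29842) = 50980*(-94*(-10) + 29842) = 50980*(940 + 29842) = 50980*30782 = 1569266360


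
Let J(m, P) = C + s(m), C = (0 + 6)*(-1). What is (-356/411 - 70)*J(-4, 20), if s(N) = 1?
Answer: 145630/411 ≈ 354.33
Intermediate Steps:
C = -6 (C = 6*(-1) = -6)
J(m, P) = -5 (J(m, P) = -6 + 1 = -5)
(-356/411 - 70)*J(-4, 20) = (-356/411 - 70)*(-5) = -29126/411*(-5) = 145630/411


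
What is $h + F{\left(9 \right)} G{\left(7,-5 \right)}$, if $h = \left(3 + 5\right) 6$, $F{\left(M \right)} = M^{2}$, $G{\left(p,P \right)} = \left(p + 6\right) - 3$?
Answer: $858$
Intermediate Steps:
$G{\left(p,P \right)} = 3 + p$ ($G{\left(p,P \right)} = \left(6 + p\right) - 3 = 3 + p$)
$h = 48$ ($h = 8 \cdot 6 = 48$)
$h + F{\left(9 \right)} G{\left(7,-5 \right)} = 48 + 9^{2} \left(3 + 7\right) = 48 + 81 \cdot 10 = 48 + 810 = 858$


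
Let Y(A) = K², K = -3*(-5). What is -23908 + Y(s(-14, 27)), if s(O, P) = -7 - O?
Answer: -23683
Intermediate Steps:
K = 15
Y(A) = 225 (Y(A) = 15² = 225)
-23908 + Y(s(-14, 27)) = -23908 + 225 = -23683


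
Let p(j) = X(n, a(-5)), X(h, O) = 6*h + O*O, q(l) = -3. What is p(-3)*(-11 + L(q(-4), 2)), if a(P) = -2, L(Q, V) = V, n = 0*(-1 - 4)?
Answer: -36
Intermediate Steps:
n = 0 (n = 0*(-5) = 0)
X(h, O) = O² + 6*h (X(h, O) = 6*h + O² = O² + 6*h)
p(j) = 4 (p(j) = (-2)² + 6*0 = 4 + 0 = 4)
p(-3)*(-11 + L(q(-4), 2)) = 4*(-11 + 2) = 4*(-9) = -36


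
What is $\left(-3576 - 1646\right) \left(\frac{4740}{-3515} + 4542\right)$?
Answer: $- \frac{16669031316}{703} \approx -2.3711 \cdot 10^{7}$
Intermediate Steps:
$\left(-3576 - 1646\right) \left(\frac{4740}{-3515} + 4542\right) = - 5222 \left(4740 \left(- \frac{1}{3515}\right) + 4542\right) = - 5222 \left(- \frac{948}{703} + 4542\right) = \left(-5222\right) \frac{3192078}{703} = - \frac{16669031316}{703}$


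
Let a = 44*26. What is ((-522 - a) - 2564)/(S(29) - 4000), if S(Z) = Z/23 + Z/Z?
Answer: 48645/45974 ≈ 1.0581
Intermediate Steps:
a = 1144
S(Z) = 1 + Z/23 (S(Z) = Z*(1/23) + 1 = Z/23 + 1 = 1 + Z/23)
((-522 - a) - 2564)/(S(29) - 4000) = ((-522 - 1*1144) - 2564)/((1 + (1/23)*29) - 4000) = ((-522 - 1144) - 2564)/((1 + 29/23) - 4000) = (-1666 - 2564)/(52/23 - 4000) = -4230/(-91948/23) = -4230*(-23/91948) = 48645/45974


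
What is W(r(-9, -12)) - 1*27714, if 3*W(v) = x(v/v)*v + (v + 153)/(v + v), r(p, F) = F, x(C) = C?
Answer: -665279/24 ≈ -27720.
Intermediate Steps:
W(v) = v/3 + (153 + v)/(6*v) (W(v) = ((v/v)*v + (v + 153)/(v + v))/3 = (1*v + (153 + v)/((2*v)))/3 = (v + (153 + v)*(1/(2*v)))/3 = (v + (153 + v)/(2*v))/3 = v/3 + (153 + v)/(6*v))
W(r(-9, -12)) - 1*27714 = (1/6)*(153 - 12*(1 + 2*(-12)))/(-12) - 1*27714 = (1/6)*(-1/12)*(153 - 12*(1 - 24)) - 27714 = (1/6)*(-1/12)*(153 - 12*(-23)) - 27714 = (1/6)*(-1/12)*(153 + 276) - 27714 = (1/6)*(-1/12)*429 - 27714 = -143/24 - 27714 = -665279/24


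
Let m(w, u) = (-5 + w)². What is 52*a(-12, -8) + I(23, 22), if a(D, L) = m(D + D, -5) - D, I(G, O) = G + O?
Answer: 44401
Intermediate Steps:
a(D, L) = (-5 + 2*D)² - D (a(D, L) = (-5 + (D + D))² - D = (-5 + 2*D)² - D)
52*a(-12, -8) + I(23, 22) = 52*((-5 + 2*(-12))² - 1*(-12)) + (23 + 22) = 52*((-5 - 24)² + 12) + 45 = 52*((-29)² + 12) + 45 = 52*(841 + 12) + 45 = 52*853 + 45 = 44356 + 45 = 44401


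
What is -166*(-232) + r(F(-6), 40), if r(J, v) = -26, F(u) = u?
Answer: 38486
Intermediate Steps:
-166*(-232) + r(F(-6), 40) = -166*(-232) - 26 = 38512 - 26 = 38486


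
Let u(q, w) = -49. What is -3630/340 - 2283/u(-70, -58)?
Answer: 59835/1666 ≈ 35.915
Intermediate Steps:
-3630/340 - 2283/u(-70, -58) = -3630/340 - 2283/(-49) = -3630*1/340 - 2283*(-1/49) = -363/34 + 2283/49 = 59835/1666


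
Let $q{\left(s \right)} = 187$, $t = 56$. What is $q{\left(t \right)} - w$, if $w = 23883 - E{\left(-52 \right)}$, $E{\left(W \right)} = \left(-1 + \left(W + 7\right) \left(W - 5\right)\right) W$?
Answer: $-157024$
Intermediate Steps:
$E{\left(W \right)} = W \left(-1 + \left(-5 + W\right) \left(7 + W\right)\right)$ ($E{\left(W \right)} = \left(-1 + \left(7 + W\right) \left(-5 + W\right)\right) W = \left(-1 + \left(-5 + W\right) \left(7 + W\right)\right) W = W \left(-1 + \left(-5 + W\right) \left(7 + W\right)\right)$)
$w = 157211$ ($w = 23883 - - 52 \left(-36 + \left(-52\right)^{2} + 2 \left(-52\right)\right) = 23883 - - 52 \left(-36 + 2704 - 104\right) = 23883 - \left(-52\right) 2564 = 23883 - -133328 = 23883 + 133328 = 157211$)
$q{\left(t \right)} - w = 187 - 157211 = -157024$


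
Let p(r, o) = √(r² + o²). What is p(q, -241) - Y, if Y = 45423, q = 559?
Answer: -45423 + √370562 ≈ -44814.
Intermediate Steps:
p(r, o) = √(o² + r²)
p(q, -241) - Y = √((-241)² + 559²) - 1*45423 = √(58081 + 312481) - 45423 = √370562 - 45423 = -45423 + √370562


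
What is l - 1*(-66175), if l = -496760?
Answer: -430585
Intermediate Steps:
l - 1*(-66175) = -496760 - 1*(-66175) = -496760 + 66175 = -430585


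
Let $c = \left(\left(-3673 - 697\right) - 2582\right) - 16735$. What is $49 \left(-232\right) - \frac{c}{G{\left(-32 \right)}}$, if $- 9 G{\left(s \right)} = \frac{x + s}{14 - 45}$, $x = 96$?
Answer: $\frac{5881121}{64} \approx 91893.0$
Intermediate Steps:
$G{\left(s \right)} = \frac{32}{93} + \frac{s}{279}$ ($G{\left(s \right)} = - \frac{\left(96 + s\right) \frac{1}{14 - 45}}{9} = - \frac{\left(96 + s\right) \frac{1}{-31}}{9} = - \frac{\left(96 + s\right) \left(- \frac{1}{31}\right)}{9} = - \frac{- \frac{96}{31} - \frac{s}{31}}{9} = \frac{32}{93} + \frac{s}{279}$)
$c = -23687$ ($c = \left(\left(-3673 - 697\right) - 2582\right) - 16735 = \left(-4370 - 2582\right) - 16735 = -6952 - 16735 = -23687$)
$49 \left(-232\right) - \frac{c}{G{\left(-32 \right)}} = 49 \left(-232\right) - - \frac{23687}{\frac{32}{93} + \frac{1}{279} \left(-32\right)} = -11368 - - \frac{23687}{\frac{32}{93} - \frac{32}{279}} = -11368 - - \frac{23687}{\frac{64}{279}} = -11368 - \left(-23687\right) \frac{279}{64} = -11368 - - \frac{6608673}{64} = -11368 + \frac{6608673}{64} = \frac{5881121}{64}$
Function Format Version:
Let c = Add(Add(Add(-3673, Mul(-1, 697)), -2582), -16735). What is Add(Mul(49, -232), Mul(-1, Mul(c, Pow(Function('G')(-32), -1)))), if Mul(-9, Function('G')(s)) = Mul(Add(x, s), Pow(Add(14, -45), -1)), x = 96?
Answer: Rational(5881121, 64) ≈ 91893.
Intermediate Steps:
Function('G')(s) = Add(Rational(32, 93), Mul(Rational(1, 279), s)) (Function('G')(s) = Mul(Rational(-1, 9), Mul(Add(96, s), Pow(Add(14, -45), -1))) = Mul(Rational(-1, 9), Mul(Add(96, s), Pow(-31, -1))) = Mul(Rational(-1, 9), Mul(Add(96, s), Rational(-1, 31))) = Mul(Rational(-1, 9), Add(Rational(-96, 31), Mul(Rational(-1, 31), s))) = Add(Rational(32, 93), Mul(Rational(1, 279), s)))
c = -23687 (c = Add(Add(Add(-3673, -697), -2582), -16735) = Add(Add(-4370, -2582), -16735) = Add(-6952, -16735) = -23687)
Add(Mul(49, -232), Mul(-1, Mul(c, Pow(Function('G')(-32), -1)))) = Add(Mul(49, -232), Mul(-1, Mul(-23687, Pow(Add(Rational(32, 93), Mul(Rational(1, 279), -32)), -1)))) = Add(-11368, Mul(-1, Mul(-23687, Pow(Add(Rational(32, 93), Rational(-32, 279)), -1)))) = Add(-11368, Mul(-1, Mul(-23687, Pow(Rational(64, 279), -1)))) = Add(-11368, Mul(-1, Mul(-23687, Rational(279, 64)))) = Add(-11368, Mul(-1, Rational(-6608673, 64))) = Add(-11368, Rational(6608673, 64)) = Rational(5881121, 64)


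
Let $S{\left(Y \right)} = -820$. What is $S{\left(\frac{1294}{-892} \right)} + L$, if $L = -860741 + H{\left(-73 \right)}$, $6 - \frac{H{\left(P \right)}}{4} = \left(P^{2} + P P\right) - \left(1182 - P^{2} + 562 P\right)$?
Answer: $-1084861$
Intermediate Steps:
$H{\left(P \right)} = 4752 - 12 P^{2} + 2248 P$ ($H{\left(P \right)} = 24 - 4 \left(\left(P^{2} + P P\right) - \left(1182 - P^{2} + 562 P\right)\right) = 24 - 4 \left(\left(P^{2} + P^{2}\right) - \left(1182 - P^{2} + 562 P\right)\right) = 24 - 4 \left(2 P^{2} - \left(1182 - P^{2} + 562 P\right)\right) = 24 - 4 \left(-1182 - 562 P + 3 P^{2}\right) = 24 + \left(4728 - 12 P^{2} + 2248 P\right) = 4752 - 12 P^{2} + 2248 P$)
$L = -1084041$ ($L = -860741 + \left(4752 - 12 \left(-73\right)^{2} + 2248 \left(-73\right)\right) = -860741 - 223300 = -1084041$)
$S{\left(\frac{1294}{-892} \right)} + L = -820 - 1084041 = -1084861$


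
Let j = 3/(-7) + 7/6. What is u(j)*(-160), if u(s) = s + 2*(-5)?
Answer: 31120/21 ≈ 1481.9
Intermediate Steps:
j = 31/42 (j = 3*(-1/7) + 7*(1/6) = -3/7 + 7/6 = 31/42 ≈ 0.73810)
u(s) = -10 + s (u(s) = s - 10 = -10 + s)
u(j)*(-160) = (-10 + 31/42)*(-160) = -389/42*(-160) = 31120/21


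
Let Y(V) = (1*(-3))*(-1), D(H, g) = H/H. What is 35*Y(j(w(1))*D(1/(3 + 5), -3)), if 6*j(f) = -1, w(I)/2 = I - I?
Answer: 105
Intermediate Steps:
w(I) = 0 (w(I) = 2*(I - I) = 2*0 = 0)
j(f) = -1/6 (j(f) = (1/6)*(-1) = -1/6)
D(H, g) = 1
Y(V) = 3 (Y(V) = -3*(-1) = 3)
35*Y(j(w(1))*D(1/(3 + 5), -3)) = 35*3 = 105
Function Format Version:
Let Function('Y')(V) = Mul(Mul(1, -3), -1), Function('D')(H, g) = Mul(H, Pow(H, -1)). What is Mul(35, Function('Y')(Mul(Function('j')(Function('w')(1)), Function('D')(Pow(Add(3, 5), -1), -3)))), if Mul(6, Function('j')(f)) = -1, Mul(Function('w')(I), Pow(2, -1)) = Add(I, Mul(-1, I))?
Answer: 105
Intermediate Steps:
Function('w')(I) = 0 (Function('w')(I) = Mul(2, Add(I, Mul(-1, I))) = Mul(2, 0) = 0)
Function('j')(f) = Rational(-1, 6) (Function('j')(f) = Mul(Rational(1, 6), -1) = Rational(-1, 6))
Function('D')(H, g) = 1
Function('Y')(V) = 3 (Function('Y')(V) = Mul(-3, -1) = 3)
Mul(35, Function('Y')(Mul(Function('j')(Function('w')(1)), Function('D')(Pow(Add(3, 5), -1), -3)))) = Mul(35, 3) = 105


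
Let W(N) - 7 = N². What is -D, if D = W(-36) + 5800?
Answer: -7103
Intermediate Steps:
W(N) = 7 + N²
D = 7103 (D = (7 + (-36)²) + 5800 = (7 + 1296) + 5800 = 1303 + 5800 = 7103)
-D = -1*7103 = -7103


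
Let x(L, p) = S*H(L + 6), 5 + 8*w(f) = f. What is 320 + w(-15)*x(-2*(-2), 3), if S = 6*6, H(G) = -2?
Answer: 500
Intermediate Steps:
w(f) = -5/8 + f/8
S = 36
x(L, p) = -72 (x(L, p) = 36*(-2) = -72)
320 + w(-15)*x(-2*(-2), 3) = 320 + (-5/8 + (⅛)*(-15))*(-72) = 320 + (-5/8 - 15/8)*(-72) = 320 - 5/2*(-72) = 320 + 180 = 500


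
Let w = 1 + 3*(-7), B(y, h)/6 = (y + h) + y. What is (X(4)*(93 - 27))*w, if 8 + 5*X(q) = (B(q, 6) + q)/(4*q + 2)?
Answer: 2464/3 ≈ 821.33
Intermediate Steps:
B(y, h) = 6*h + 12*y (B(y, h) = 6*((y + h) + y) = 6*((h + y) + y) = 6*(h + 2*y) = 6*h + 12*y)
X(q) = -8/5 + (36 + 13*q)/(5*(2 + 4*q)) (X(q) = -8/5 + (((6*6 + 12*q) + q)/(4*q + 2))/5 = -8/5 + (((36 + 12*q) + q)/(2 + 4*q))/5 = -8/5 + ((36 + 13*q)/(2 + 4*q))/5 = -8/5 + (36 + 13*q)/(5*(2 + 4*q)))
w = -20 (w = 1 - 21 = -20)
(X(4)*(93 - 27))*w = (((20 - 19*4)/(10*(1 + 2*4)))*(93 - 27))*(-20) = (((20 - 76)/(10*(1 + 8)))*66)*(-20) = (((⅒)*(-56)/9)*66)*(-20) = (((⅒)*(⅑)*(-56))*66)*(-20) = -28/45*66*(-20) = -616/15*(-20) = 2464/3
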